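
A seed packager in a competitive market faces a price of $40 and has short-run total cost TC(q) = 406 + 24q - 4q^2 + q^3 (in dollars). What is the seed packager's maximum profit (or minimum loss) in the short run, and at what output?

Profit = -$342 at q = 4

AVC = 24 - 4q + q^2; min AVC = $20 at q = 2. Since P = $40 ≥ min AVC, the firm produces.
With MC = 24 - 8q + 3q^2, P = MC on the upward-sloping part at q* = 4.
TR = 40·4 = 160. TC = 406 + 96 = 502. Profit = 160 − 502 = -$342.
By producing, the firm covers all variable cost plus $64 of fixed cost; shutting down would lose the full $406.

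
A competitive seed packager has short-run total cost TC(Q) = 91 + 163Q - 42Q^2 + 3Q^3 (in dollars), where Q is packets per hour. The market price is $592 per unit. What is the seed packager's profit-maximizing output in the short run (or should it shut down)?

Produce at Q = 13

Strip out fixed cost: VC = 163Q - 42Q^2 + 3Q^3. Then AVC = 163 - 42Q + 3Q^2 and MC = 163 - 84Q + 9Q^2.
AVC is minimized where dAVC/dQ = -42 + 6Q = 0, at Q = 7; min AVC = 163 - 42·7 + 3·7^2 = $16.
Because $592 ≥ $16, revenue can cover variable cost; the firm operates.
Set P = MC: 592 = 163 - 84Q + 9Q^2 → -429 - 84Q + 9Q^2 = 0. The roots are Q = -11/3 and Q = 13; the profit-maximizing output is on the rising part of MC, so Q* = 13.
Check: AVC at Q = 13 is $124 ≤ P, so revenue covers variable cost.
Profit = P·Q − TC = 592·13 − 1703 = $5993.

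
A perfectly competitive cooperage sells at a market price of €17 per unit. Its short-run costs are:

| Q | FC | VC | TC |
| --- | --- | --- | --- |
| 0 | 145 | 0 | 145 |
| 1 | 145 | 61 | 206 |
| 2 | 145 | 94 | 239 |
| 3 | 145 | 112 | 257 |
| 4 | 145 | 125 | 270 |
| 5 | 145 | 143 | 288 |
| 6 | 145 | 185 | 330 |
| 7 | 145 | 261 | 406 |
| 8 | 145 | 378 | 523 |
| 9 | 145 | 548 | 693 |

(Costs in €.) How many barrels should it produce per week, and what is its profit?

Tabulate TR − TC: Q=0: -145; Q=1: -189; Q=2: -205; Q=3: -206; Q=4: -202; Q=5: -203; Q=6: -228; Q=7: -287; Q=8: -387; Q=9: -540.
Profit is highest at Q = 0. Equivalently, the lowest AVC in the table is 143/5 ≈ €28.60 at Q = 5, and P = €17 falls below it — price never covers variable cost, so the firm shuts down and loses only its fixed cost.

Q = 0 (shut down); profit = -€145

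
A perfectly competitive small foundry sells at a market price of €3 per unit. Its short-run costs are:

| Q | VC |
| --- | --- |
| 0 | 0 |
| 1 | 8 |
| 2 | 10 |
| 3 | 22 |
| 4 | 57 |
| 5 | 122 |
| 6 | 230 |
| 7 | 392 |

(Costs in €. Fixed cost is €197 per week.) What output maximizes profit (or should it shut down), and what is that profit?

Q = 0 (shut down); profit = -€197

Profit at each row (π = 3Q − TC): Q=0: -197; Q=1: -202; Q=2: -201; Q=3: -210; Q=4: -242; Q=5: -304; Q=6: -409; Q=7: -568.
Profit is highest at Q = 0. Equivalently, the lowest AVC in the table is 10/2 ≈ €5 at Q = 2, and P = €3 falls below it — price never covers variable cost, so the firm shuts down and loses only its fixed cost.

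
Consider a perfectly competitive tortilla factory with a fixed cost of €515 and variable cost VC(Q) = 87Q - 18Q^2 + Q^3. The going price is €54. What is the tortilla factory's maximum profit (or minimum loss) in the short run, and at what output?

AVC = 87 - 18Q + Q^2; min AVC = €6 at Q = 9. Since P = €54 ≥ min AVC, the firm produces.
With MC = 87 - 36Q + 3Q^2, P = MC on the upward-sloping part at Q* = 11.
TR = 54·11 = 594. TC = 515 + 110 = 625. Profit = 594 − 625 = -€31.
That loss of €31 beats the €515 the firm would lose by shutting down; producing recovers €484 of fixed cost.

Profit = -€31 at Q = 11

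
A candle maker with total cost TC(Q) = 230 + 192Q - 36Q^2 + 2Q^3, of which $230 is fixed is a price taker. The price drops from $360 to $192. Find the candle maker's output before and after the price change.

Output falls from 14 to 12

AVC = 192 - 36Q + 2Q^2, minimized at Q = 9 where min AVC = $30. MC = 192 - 72Q + 6Q^2.
At P = $360 ≥ min AVC, set P = MC on the rising branch: Q = 14.
At P = $192 ≥ min AVC, set P = MC: Q = 12. The firm stays open but cuts output.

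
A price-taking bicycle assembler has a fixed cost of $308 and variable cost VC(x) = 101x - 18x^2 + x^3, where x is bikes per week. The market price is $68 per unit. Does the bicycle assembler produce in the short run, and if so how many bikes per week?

Produce at x = 11

Strip out fixed cost: VC = 101x - 18x^2 + x^3. Then AVC = 101 - 18x + x^2 and MC = 101 - 36x + 3x^2.
The AVC parabola has its vertex at x = 18/2 = 9, where AVC = 101 - 18·9 + 9^2 = $20.
Since P = $68 ≥ min AVC = $20, price covers variable cost and the firm should produce.
Set P = MC: 68 = 101 - 36x + 3x^2 → 33 - 36x + 3x^2 = 0. The roots are x = 1 and x = 11; the profit-maximizing output is on the rising part of MC, so x* = 11.
Check: AVC at x = 11 is $24 ≤ P, so revenue covers variable cost.
Profit = P·x − TC = 68·11 − 572 = $176.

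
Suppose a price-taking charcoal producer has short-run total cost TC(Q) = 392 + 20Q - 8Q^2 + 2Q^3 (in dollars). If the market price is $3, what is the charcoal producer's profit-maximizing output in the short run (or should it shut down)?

Shut down

From TC, MC = TC'(Q) = 20 - 16Q + 6Q^2 and AVC = VC/Q = 20 - 8Q + 2Q^2.
AVC hits its minimum where MC = AVC, at Q = 2, giving min AVC = 20 - 8·2 + 2·2^2 = $12.
P = $3 lies below min AVC = $12; no output level covers variable cost.
Best response: produce nothing and absorb the $392 fixed cost.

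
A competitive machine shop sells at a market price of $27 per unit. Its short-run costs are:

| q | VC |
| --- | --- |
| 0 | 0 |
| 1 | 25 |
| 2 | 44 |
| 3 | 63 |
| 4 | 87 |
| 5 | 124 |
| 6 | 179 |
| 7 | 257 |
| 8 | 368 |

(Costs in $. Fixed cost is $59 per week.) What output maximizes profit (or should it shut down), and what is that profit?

Tabulate TR − TC: q=0: -59; q=1: -57; q=2: -49; q=3: -41; q=4: -38; q=5: -48; q=6: -76; q=7: -127; q=8: -211.
Profit is maximized at q = 4. AVC there is 87/4 = $21.75 ≤ P, so producing beats shutting down (which would give -$59).

q = 4; profit = -$38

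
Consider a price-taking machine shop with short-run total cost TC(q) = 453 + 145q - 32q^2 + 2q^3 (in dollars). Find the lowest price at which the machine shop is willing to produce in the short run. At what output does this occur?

$17 per unit, at q = 8

The firm shuts down when price falls below the minimum of average variable cost. AVC = VC/q = 145 - 32q + 2q^2.
dAVC/dq = -32 + 4q = 0 gives q = 8. min AVC = 145 - 32·8 + 2·8^2 = 17.
For P < $17 the firm produces nothing.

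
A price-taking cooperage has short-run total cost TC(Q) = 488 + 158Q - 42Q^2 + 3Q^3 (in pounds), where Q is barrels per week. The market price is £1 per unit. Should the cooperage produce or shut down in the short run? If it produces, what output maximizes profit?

Strip out fixed cost: VC = 158Q - 42Q^2 + 3Q^3. Then AVC = 158 - 42Q + 3Q^2 and MC = 158 - 84Q + 9Q^2.
The AVC parabola has its vertex at Q = 42/6 = 7, where AVC = 158 - 42·7 + 3·7^2 = £11.
With P < min AVC (£1 < £11), every unit sold adds to the loss.
The firm minimizes its loss by shutting down and losing only its fixed cost of £488.

Shut down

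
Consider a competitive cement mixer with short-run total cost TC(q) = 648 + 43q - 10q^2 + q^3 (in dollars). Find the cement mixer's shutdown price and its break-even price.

AVC = 43 - 10q + q^2; minimized at q = 5, giving min AVC = $18. That is the shutdown price.
ATC = 648/q + 43 - 10q + q^2. Setting dATC/dq = −648/q^2 − 10 + 2q = 0 gives q = 9 (since 2·9^3 − 10·9^2 = 648).
min ATC = 648/9 + 43 − 10·9 + 9^2 = $106. That is the break-even price.
For $18 ≤ P < $106 the firm produces at a loss; below $18 it shuts down.

Shutdown price = $18; break-even price = $106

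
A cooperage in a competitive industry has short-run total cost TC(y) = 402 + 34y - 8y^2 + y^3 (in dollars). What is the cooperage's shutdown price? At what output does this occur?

$18 per unit, at y = 4

The firm shuts down when price falls below the minimum of average variable cost. AVC = VC/y = 34 - 8y + y^2.
dAVC/dy = -8 + 2y = 0 gives y = 4. min AVC = 34 - 8·4 + 4^2 = 18.
For P < $18 the firm produces nothing.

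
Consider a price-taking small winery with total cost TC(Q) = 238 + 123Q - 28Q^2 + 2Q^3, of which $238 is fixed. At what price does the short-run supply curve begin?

$25 per unit

The shutdown price is the minimum of AVC. VC = 123Q - 28Q^2 + 2Q^3, so AVC = 123 - 28Q + 2Q^2.
dAVC/dQ = -28 + 4Q = 0 gives Q = 7. min AVC = 123 - 28·7 + 2·7^2 = 25.
For P < $25 the firm produces nothing.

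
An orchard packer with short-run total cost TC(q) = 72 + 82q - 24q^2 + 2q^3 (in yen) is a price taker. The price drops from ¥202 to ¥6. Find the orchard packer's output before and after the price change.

Output falls from 10 to 0 (the firm shuts down)

MC = 82 - 48q + 6q^2; the shutdown threshold is min AVC = ¥10 (at q = 6).
At P = ¥202 ≥ min AVC, set P = MC on the rising branch: q = 10.
At P = ¥6 < min AVC = ¥10, price no longer covers variable cost at any output, so the firm shuts down: q = 0.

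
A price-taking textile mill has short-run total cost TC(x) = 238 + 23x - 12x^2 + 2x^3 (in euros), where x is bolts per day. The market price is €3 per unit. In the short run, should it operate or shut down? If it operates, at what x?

Shut down

Strip out fixed cost: VC = 23x - 12x^2 + 2x^3. Then AVC = 23 - 12x + 2x^2 and MC = 23 - 24x + 6x^2.
AVC hits its minimum where MC = AVC, at x = 3, giving min AVC = 23 - 12·3 + 2·3^2 = €5.
With P < min AVC (€3 < €5), every unit sold adds to the loss.
Shutting down limits the loss to fixed cost, €238.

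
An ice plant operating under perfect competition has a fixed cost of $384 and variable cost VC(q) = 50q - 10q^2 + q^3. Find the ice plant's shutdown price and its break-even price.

Shutdown price = $25; break-even price = $82

Shutdown price = min AVC. AVC = 50 - 10q + q^2, with vertex at q = 5 and minimum $25.
ATC = 384/q + 50 - 10q + q^2. Setting dATC/dq = −384/q^2 − 10 + 2q = 0 gives q = 8 (since 2·8^3 − 10·8^2 = 384).
min ATC = 384/8 + 50 − 10·8 + 8^2 = $82. That is the break-even price.
Between these two prices the firm operates at a loss; above $82 it earns a profit.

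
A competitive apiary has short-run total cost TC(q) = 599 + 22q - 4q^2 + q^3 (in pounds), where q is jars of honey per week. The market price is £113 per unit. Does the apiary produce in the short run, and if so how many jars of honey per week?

Strip out fixed cost: VC = 22q - 4q^2 + q^3. Then AVC = 22 - 4q + q^2 and MC = 22 - 8q + 3q^2.
AVC is minimized where dAVC/dq = -4 + 2q = 0, at q = 2; min AVC = 22 - 4·2 + 2^2 = £18.
Because £113 ≥ £18, revenue can cover variable cost; the firm operates.
P = MC gives -91 - 8q + 3q^2 = 0, with roots -13/3 and 7. Take the larger (rising MC): q* = 7.
Check: AVC at q = 7 is £43 ≤ P, so revenue covers variable cost.
Profit = P·q − TC = 113·7 − 900 = -£109, a loss, but smaller than the £599 fixed cost the firm would lose by shutting down.

Produce at q = 7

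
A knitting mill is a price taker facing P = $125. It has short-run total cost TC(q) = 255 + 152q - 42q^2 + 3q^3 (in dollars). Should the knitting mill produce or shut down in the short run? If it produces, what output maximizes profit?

Produce at q = 9

Strip out fixed cost: VC = 152q - 42q^2 + 3q^3. Then AVC = 152 - 42q + 3q^2 and MC = 152 - 84q + 9q^2.
AVC hits its minimum where MC = AVC, at q = 7, giving min AVC = 152 - 42·7 + 3·7^2 = $5.
Because $125 ≥ $5, revenue can cover variable cost; the firm operates.
P = MC gives 27 - 84q + 9q^2 = 0, with roots 1/3 and 9. Take the larger (rising MC): q* = 9.
Check: AVC at q = 9 is $17 ≤ P, so revenue covers variable cost.
Profit = P·q − TC = 125·9 − 408 = $717.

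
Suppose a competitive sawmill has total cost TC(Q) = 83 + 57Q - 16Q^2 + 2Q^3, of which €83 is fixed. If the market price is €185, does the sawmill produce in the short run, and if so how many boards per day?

Strip out fixed cost: VC = 57Q - 16Q^2 + 2Q^3. Then AVC = 57 - 16Q + 2Q^2 and MC = 57 - 32Q + 6Q^2.
AVC is minimized where dAVC/dQ = -16 + 4Q = 0, at Q = 4; min AVC = 57 - 16·4 + 2·4^2 = €25.
Since P = €185 ≥ min AVC = €25, price covers variable cost and the firm should produce.
P = MC gives -128 - 32Q + 6Q^2 = 0, with roots -8/3 and 8. Take the larger (rising MC): Q* = 8.
Check: AVC at Q = 8 is €57 ≤ P, so revenue covers variable cost.
Profit = P·Q − TC = 185·8 − 539 = €941.

Produce at Q = 8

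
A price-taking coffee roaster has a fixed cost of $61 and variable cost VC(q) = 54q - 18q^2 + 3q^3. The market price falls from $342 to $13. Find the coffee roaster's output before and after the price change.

MC = 54 - 36q + 9q^2; the shutdown threshold is min AVC = $27 (at q = 3).
At P = $342 ≥ min AVC, set P = MC on the rising branch: q = 8.
At P = $13 < min AVC = $27, price no longer covers variable cost at any output, so the firm shuts down: q = 0.

Output falls from 8 to 0 (the firm shuts down)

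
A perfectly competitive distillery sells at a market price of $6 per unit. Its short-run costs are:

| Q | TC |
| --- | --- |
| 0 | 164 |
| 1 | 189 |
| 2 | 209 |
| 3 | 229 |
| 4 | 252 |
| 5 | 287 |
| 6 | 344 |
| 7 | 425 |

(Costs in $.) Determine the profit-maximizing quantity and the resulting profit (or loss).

Profit at each row (π = 6Q − TC): Q=0: -164; Q=1: -183; Q=2: -197; Q=3: -211; Q=4: -228; Q=5: -257; Q=6: -308; Q=7: -383.
Profit is highest at Q = 0. Equivalently, the lowest AVC in the table is 65/3 ≈ $21.67 at Q = 3, and P = $6 falls below it — price never covers variable cost, so the firm shuts down and loses only its fixed cost.

Q = 0 (shut down); profit = -$164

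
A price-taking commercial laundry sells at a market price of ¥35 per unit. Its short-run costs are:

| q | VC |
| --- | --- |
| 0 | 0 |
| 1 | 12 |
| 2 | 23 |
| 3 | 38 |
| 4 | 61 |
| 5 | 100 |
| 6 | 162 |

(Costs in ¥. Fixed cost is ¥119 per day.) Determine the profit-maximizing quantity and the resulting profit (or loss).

q = 4; profit = -¥40

Compute π = P·q − TC at each output: q=0: -119; q=1: -96; q=2: -72; q=3: -52; q=4: -40; q=5: -44; q=6: -71.
Profit is maximized at q = 4. AVC there is 61/4 = ¥15.25 ≤ P, so producing beats shutting down (which would give -¥119).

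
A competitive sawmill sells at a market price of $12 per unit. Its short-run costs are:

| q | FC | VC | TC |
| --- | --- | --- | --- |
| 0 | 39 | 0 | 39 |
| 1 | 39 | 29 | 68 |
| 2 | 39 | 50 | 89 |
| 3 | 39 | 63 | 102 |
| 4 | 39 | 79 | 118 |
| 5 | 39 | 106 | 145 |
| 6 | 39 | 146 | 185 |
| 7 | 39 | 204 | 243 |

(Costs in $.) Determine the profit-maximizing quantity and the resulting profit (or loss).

Profit at each row (π = 12q − TC): q=0: -39; q=1: -56; q=2: -65; q=3: -66; q=4: -70; q=5: -85; q=6: -113; q=7: -159.
Profit is highest at q = 0. Equivalently, the lowest AVC in the table is 79/4 ≈ $19.75 at q = 4, and P = $12 falls below it — price never covers variable cost, so the firm shuts down and loses only its fixed cost.

q = 0 (shut down); profit = -$39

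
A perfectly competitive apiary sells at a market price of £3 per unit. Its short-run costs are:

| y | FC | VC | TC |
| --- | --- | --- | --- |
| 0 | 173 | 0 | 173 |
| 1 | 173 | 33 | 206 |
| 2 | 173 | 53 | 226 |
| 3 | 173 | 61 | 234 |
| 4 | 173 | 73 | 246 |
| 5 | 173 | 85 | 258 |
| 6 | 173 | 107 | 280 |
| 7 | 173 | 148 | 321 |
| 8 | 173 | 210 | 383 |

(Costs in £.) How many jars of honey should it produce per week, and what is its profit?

y = 0 (shut down); profit = -£173

Profit at each row (π = 3y − TC): y=0: -173; y=1: -203; y=2: -220; y=3: -225; y=4: -234; y=5: -243; y=6: -262; y=7: -300; y=8: -359.
Profit is highest at y = 0. Equivalently, the lowest AVC in the table is 85/5 ≈ £17 at y = 5, and P = £3 falls below it — price never covers variable cost, so the firm shuts down and loses only its fixed cost.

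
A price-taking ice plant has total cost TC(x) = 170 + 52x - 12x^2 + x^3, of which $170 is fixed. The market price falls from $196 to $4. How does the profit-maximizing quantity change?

MC = 52 - 24x + 3x^2; the shutdown threshold is min AVC = $16 (at x = 6).
With P = $196 above the shutdown price, P = MC gives x = 12.
At P = $4 < min AVC = $16, price no longer covers variable cost at any output, so the firm shuts down: x = 0.

Output falls from 12 to 0 (the firm shuts down)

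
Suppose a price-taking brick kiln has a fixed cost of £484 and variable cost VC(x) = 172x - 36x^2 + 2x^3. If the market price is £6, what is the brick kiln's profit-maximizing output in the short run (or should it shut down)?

Shut down

Variable cost is VC = 172x - 36x^2 + 2x^3, so AVC = VC/x = 172 - 36x + 2x^2 and MC = dTC/dx = 172 - 72x + 6x^2.
AVC is minimized where dAVC/dx = -36 + 4x = 0, at x = 9; min AVC = 172 - 36·9 + 2·9^2 = £10.
With P < min AVC (£6 < £10), every unit sold adds to the loss.
Shutting down limits the loss to fixed cost, £484.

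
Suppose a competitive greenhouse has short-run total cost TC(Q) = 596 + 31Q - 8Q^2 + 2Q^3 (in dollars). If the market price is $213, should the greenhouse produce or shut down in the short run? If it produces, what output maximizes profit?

Produce at Q = 7

Strip out fixed cost: VC = 31Q - 8Q^2 + 2Q^3. Then AVC = 31 - 8Q + 2Q^2 and MC = 31 - 16Q + 6Q^2.
AVC hits its minimum where MC = AVC, at Q = 2, giving min AVC = 31 - 8·2 + 2·2^2 = $23.
Because $213 ≥ $23, revenue can cover variable cost; the firm operates.
P = MC gives -182 - 16Q + 6Q^2 = 0, with roots -13/3 and 7. Take the larger (rising MC): Q* = 7.
Check: AVC at Q = 7 is $73 ≤ P, so revenue covers variable cost.
Profit = P·Q − TC = 213·7 − 1107 = $384.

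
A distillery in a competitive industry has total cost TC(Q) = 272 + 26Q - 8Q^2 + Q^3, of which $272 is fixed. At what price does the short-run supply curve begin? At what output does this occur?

Short-run supply begins at min AVC. From VC = 26Q - 8Q^2 + Q^3, AVC = 26 - 8Q + Q^2.
dAVC/dQ = -8 + 2Q = 0 gives Q = 4. min AVC = 26 - 8·4 + 4^2 = 10.
The firm shuts down for any P below $10.

$10 per unit, at Q = 4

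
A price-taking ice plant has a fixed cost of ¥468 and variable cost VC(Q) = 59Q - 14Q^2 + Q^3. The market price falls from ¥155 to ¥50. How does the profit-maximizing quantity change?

Output falls from 12 to 9

AVC = 59 - 14Q + Q^2, minimized at Q = 7 where min AVC = ¥10. MC = 59 - 28Q + 3Q^2.
At P = ¥155 ≥ min AVC, set P = MC on the rising branch: Q = 12.
At P = ¥50 ≥ min AVC, set P = MC: Q = 9. The firm stays open but cuts output.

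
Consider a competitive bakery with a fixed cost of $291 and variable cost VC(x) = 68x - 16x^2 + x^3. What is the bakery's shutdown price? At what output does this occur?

$4 per unit, at x = 8

Short-run supply begins at min AVC. From VC = 68x - 16x^2 + x^3, AVC = 68 - 16x + x^2.
At the minimum of AVC, MC = AVC. MC = 68 - 32x + 3x^2; setting MC = AVC gives 2x^2 - 16x = 0, so x = 8. min AVC = 4.
So the shutdown price is $4.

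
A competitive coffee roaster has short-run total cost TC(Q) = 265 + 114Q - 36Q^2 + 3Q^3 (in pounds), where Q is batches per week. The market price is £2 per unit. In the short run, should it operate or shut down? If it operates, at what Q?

Shut down

From TC, MC = TC'(Q) = 114 - 72Q + 9Q^2 and AVC = VC/Q = 114 - 36Q + 3Q^2.
AVC is minimized where dAVC/dQ = -36 + 6Q = 0, at Q = 6; min AVC = 114 - 36·6 + 3·6^2 = £6.
With P < min AVC (£2 < £6), every unit sold adds to the loss.
Best response: produce nothing and absorb the £265 fixed cost.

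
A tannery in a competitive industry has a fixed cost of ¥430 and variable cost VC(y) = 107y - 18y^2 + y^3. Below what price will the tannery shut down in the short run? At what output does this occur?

Short-run supply begins at min AVC. From VC = 107y - 18y^2 + y^3, AVC = 107 - 18y + y^2.
dAVC/dy = -18 + 2y = 0 gives y = 9. min AVC = 107 - 18·9 + 9^2 = 26.
The firm shuts down for any P below ¥26.

¥26 per unit, at y = 9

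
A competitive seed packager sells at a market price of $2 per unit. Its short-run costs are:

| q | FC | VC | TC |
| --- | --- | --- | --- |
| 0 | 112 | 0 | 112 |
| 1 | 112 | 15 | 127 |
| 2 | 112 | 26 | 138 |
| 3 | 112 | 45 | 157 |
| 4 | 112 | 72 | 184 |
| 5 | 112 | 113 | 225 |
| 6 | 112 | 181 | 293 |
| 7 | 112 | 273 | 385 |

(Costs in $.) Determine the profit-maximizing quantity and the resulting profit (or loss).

Profit at each row (π = 2q − TC): q=0: -112; q=1: -125; q=2: -134; q=3: -151; q=4: -176; q=5: -215; q=6: -281; q=7: -371.
Profit is highest at q = 0. Equivalently, the lowest AVC in the table is 26/2 ≈ $13 at q = 2, and P = $2 falls below it — price never covers variable cost, so the firm shuts down and loses only its fixed cost.

q = 0 (shut down); profit = -$112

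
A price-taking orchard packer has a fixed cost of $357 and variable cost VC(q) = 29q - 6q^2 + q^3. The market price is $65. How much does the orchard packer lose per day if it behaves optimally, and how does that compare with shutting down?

AVC = 29 - 6q + q^2; min AVC = $20 at q = 3. Since P = $65 ≥ min AVC, the firm produces.
With MC = 29 - 12q + 3q^2, P = MC on the upward-sloping part at q* = 6.
TR = 65·6 = 390. TC = 357 + 174 = 531. Profit = 390 − 531 = -$141.
By producing, the firm covers all variable cost plus $216 of fixed cost; shutting down would lose the full $357.

Profit = -$141 at q = 6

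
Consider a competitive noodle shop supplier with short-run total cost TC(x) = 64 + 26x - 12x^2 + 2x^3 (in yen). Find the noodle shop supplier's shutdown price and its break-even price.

Shutdown price = min AVC. AVC = 26 - 12x + 2x^2, with vertex at x = 3 and minimum ¥8.
ATC = 64/x + 26 - 12x + 2x^2. Setting dATC/dx = −64/x^2 − 12 + 4x = 0 gives x = 4 (since 4·4^3 − 12·4^2 = 64).
min ATC = 64/4 + 26 − 12·4 + 2·4^2 = ¥26. That is the break-even price.
Between these two prices the firm operates at a loss; above ¥26 it earns a profit.

Shutdown price = ¥8; break-even price = ¥26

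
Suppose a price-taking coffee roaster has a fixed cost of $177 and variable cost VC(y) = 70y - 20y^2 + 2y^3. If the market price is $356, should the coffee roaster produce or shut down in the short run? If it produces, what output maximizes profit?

From TC, MC = TC'(y) = 70 - 40y + 6y^2 and AVC = VC/y = 70 - 20y + 2y^2.
AVC is minimized where dAVC/dy = -20 + 4y = 0, at y = 5; min AVC = 70 - 20·5 + 2·5^2 = $20.
Because $356 ≥ $20, revenue can cover variable cost; the firm operates.
Solving P = MC: -286 - 40y + 6y^2 = 0 ⇒ y = -13/3 or 11. On the upward-sloping branch, y* = 11.
Check: AVC at y = 11 is $92 ≤ P, so revenue covers variable cost.
Profit = P·y − TC = 356·11 − 1189 = $2727.

Produce at y = 11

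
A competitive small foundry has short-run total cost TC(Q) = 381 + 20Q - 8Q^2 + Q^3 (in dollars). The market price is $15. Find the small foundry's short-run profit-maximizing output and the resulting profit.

AVC = 20 - 8Q + Q^2 has its minimum $4 at Q = 4; price $15 clears that bar, so the firm operates.
MC = 20 - 16Q + 3Q^2. Setting P = MC and taking the root on the rising branch gives Q* = 5.
TR = 15·5 = 75. TC = 381 + 25 = 406. Profit = 75 − 406 = -$331.
Shutting down would mean losing the fixed cost of $381, so operating at a loss of $331 is better by $50.

Profit = -$331 at Q = 5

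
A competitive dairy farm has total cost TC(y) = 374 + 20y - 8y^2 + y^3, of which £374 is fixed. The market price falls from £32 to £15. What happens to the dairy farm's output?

Output falls from 6 to 5

MC = 20 - 16y + 3y^2; the shutdown threshold is min AVC = £4 (at y = 4).
At P = £32 ≥ min AVC, set P = MC on the rising branch: y = 6.
At P = £15 ≥ min AVC, set P = MC: y = 5. The firm stays open but cuts output.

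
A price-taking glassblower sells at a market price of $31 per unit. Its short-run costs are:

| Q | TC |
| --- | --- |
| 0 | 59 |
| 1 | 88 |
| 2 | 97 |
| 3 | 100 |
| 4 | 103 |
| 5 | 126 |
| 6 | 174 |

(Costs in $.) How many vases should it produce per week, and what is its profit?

Q = 5; profit = $29

Compute π = P·Q − TC at each output: Q=0: -59; Q=1: -57; Q=2: -35; Q=3: -7; Q=4: 21; Q=5: 29; Q=6: 12.
Profit is maximized at Q = 5. AVC there is 67/5 = $13.40 ≤ P, so producing beats shutting down (which would give -$59).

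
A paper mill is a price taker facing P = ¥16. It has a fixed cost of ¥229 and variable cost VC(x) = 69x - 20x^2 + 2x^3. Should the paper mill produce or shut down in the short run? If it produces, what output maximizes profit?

Shut down

From TC, MC = TC'(x) = 69 - 40x + 6x^2 and AVC = VC/x = 69 - 20x + 2x^2.
The AVC parabola has its vertex at x = 20/4 = 5, where AVC = 69 - 20·5 + 2·5^2 = ¥19.
With P < min AVC (¥16 < ¥19), every unit sold adds to the loss.
Best response: produce nothing and absorb the ¥229 fixed cost.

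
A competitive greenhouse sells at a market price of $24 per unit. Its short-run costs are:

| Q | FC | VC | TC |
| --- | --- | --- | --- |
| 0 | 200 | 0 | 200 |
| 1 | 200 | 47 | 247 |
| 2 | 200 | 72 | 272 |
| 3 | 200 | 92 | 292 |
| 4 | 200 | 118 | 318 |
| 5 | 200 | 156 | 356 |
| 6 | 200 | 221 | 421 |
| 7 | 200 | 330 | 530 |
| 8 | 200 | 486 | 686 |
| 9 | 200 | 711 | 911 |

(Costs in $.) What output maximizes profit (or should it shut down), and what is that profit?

Q = 0 (shut down); profit = -$200

Tabulate TR − TC: Q=0: -200; Q=1: -223; Q=2: -224; Q=3: -220; Q=4: -222; Q=5: -236; Q=6: -277; Q=7: -362; Q=8: -494; Q=9: -695.
Profit is highest at Q = 0. Equivalently, the lowest AVC in the table is 118/4 ≈ $29.50 at Q = 4, and P = $24 falls below it — price never covers variable cost, so the firm shuts down and loses only its fixed cost.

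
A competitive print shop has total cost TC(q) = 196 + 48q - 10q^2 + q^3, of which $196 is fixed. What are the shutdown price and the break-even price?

Shutdown price = $23; break-even price = $55

AVC = 48 - 10q + q^2; minimized at q = 5, giving min AVC = $23. That is the shutdown price.
ATC = 196/q + 48 - 10q + q^2. Setting dATC/dq = −196/q^2 − 10 + 2q = 0 gives q = 7 (since 2·7^3 − 10·7^2 = 196).
min ATC = 196/7 + 48 − 10·7 + 7^2 = $55. That is the break-even price.
Between these two prices the firm operates at a loss; above $55 it earns a profit.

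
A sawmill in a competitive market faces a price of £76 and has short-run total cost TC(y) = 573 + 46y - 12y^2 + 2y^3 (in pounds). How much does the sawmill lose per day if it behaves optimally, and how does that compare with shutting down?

Profit = -£373 at y = 5

AVC = 46 - 12y + 2y^2; min AVC = £28 at y = 3. Since P = £76 ≥ min AVC, the firm produces.
MC = 46 - 24y + 6y^2. Setting P = MC and taking the root on the rising branch gives y* = 5.
TR = 76·5 = 380. TC = 573 + 180 = 753. Profit = 380 − 753 = -£373.
By producing, the firm covers all variable cost plus £200 of fixed cost; shutting down would lose the full £573.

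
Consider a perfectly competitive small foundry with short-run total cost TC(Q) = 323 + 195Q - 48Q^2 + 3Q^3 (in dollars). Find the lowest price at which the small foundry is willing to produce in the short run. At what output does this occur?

$3 per unit, at Q = 8

Short-run supply begins at min AVC. From VC = 195Q - 48Q^2 + 3Q^3, AVC = 195 - 48Q + 3Q^2.
dAVC/dQ = -48 + 6Q = 0 gives Q = 8. min AVC = 195 - 48·8 + 3·8^2 = 3.
So the shutdown price is $3.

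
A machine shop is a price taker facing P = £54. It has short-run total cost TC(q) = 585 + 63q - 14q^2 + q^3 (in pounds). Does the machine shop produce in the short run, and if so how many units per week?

Variable cost is VC = 63q - 14q^2 + q^3, so AVC = VC/q = 63 - 14q + q^2 and MC = dTC/dq = 63 - 28q + 3q^2.
AVC is minimized where dAVC/dq = -14 + 2q = 0, at q = 7; min AVC = 63 - 14·7 + 7^2 = £14.
P = £54 exceeds min AVC = £14, so the firm stays open.
Set P = MC: 54 = 63 - 28q + 3q^2 → 9 - 28q + 3q^2 = 0. The roots are q = 1/3 and q = 9; the profit-maximizing output is on the rising part of MC, so q* = 9.
Check: AVC at q = 9 is £18 ≤ P, so revenue covers variable cost.
Profit = P·q − TC = 54·9 − 747 = -£261, a loss, but smaller than the £585 fixed cost the firm would lose by shutting down.

Produce at q = 9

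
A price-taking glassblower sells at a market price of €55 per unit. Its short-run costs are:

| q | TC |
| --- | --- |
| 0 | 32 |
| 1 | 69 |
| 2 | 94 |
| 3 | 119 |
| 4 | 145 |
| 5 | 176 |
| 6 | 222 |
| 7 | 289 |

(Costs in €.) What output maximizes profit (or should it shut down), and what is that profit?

Profit at each row (π = 55q − TC): q=0: -32; q=1: -14; q=2: 16; q=3: 46; q=4: 75; q=5: 99; q=6: 108; q=7: 96.
Profit is maximized at q = 6. AVC there is 190/6 = €31.67 ≤ P, so producing beats shutting down (which would give -€32).

q = 6; profit = €108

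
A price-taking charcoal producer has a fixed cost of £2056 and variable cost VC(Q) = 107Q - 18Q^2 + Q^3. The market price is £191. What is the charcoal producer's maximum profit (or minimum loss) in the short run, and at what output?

AVC = 107 - 18Q + Q^2; min AVC = £26 at Q = 9. Since P = £191 ≥ min AVC, the firm produces.
MC = 107 - 36Q + 3Q^2. Setting P = MC and taking the root on the rising branch gives Q* = 14.
TR = 191·14 = 2674. TC = 2056 + 714 = 2770. Profit = 2674 − 2770 = -£96.
That loss of £96 beats the £2056 the firm would lose by shutting down; producing recovers £1960 of fixed cost.

Profit = -£96 at Q = 14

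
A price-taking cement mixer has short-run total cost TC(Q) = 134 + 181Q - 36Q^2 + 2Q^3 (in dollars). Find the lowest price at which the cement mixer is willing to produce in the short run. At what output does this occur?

$19 per unit, at Q = 9

Short-run supply begins at min AVC. From VC = 181Q - 36Q^2 + 2Q^3, AVC = 181 - 36Q + 2Q^2.
dAVC/dQ = -36 + 4Q = 0 gives Q = 9. min AVC = 181 - 36·9 + 2·9^2 = 19.
For P < $19 the firm produces nothing.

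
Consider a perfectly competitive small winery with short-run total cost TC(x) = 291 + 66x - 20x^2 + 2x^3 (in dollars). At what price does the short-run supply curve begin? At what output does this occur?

The shutdown price is the minimum of AVC. VC = 66x - 20x^2 + 2x^3, so AVC = 66 - 20x + 2x^2.
dAVC/dx = -20 + 4x = 0 gives x = 5. min AVC = 66 - 20·5 + 2·5^2 = 16.
For P < $16 the firm produces nothing.

$16 per unit, at x = 5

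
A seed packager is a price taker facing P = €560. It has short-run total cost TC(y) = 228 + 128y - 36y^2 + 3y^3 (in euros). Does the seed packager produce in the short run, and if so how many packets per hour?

From TC, MC = TC'(y) = 128 - 72y + 9y^2 and AVC = VC/y = 128 - 36y + 3y^2.
The AVC parabola has its vertex at y = 36/6 = 6, where AVC = 128 - 36·6 + 3·6^2 = €20.
Since P = €560 ≥ min AVC = €20, price covers variable cost and the firm should produce.
P = MC gives -432 - 72y + 9y^2 = 0, with roots -4 and 12. Take the larger (rising MC): y* = 12.
Check: AVC at y = 12 is €128 ≤ P, so revenue covers variable cost.
Profit = P·y − TC = 560·12 − 1764 = €4956.

Produce at y = 12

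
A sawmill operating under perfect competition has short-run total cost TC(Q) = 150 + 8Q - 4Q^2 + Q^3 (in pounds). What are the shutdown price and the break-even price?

AVC = 8 - 4Q + Q^2; minimized at Q = 2, giving min AVC = £4. That is the shutdown price.
ATC = 150/Q + 8 - 4Q + Q^2. Setting dATC/dQ = −150/Q^2 − 4 + 2Q = 0 gives Q = 5 (since 2·5^3 − 4·5^2 = 150).
min ATC = 150/5 + 8 − 4·5 + 5^2 = £43. That is the break-even price.
For £4 ≤ P < £43 the firm produces at a loss; below £4 it shuts down.

Shutdown price = £4; break-even price = £43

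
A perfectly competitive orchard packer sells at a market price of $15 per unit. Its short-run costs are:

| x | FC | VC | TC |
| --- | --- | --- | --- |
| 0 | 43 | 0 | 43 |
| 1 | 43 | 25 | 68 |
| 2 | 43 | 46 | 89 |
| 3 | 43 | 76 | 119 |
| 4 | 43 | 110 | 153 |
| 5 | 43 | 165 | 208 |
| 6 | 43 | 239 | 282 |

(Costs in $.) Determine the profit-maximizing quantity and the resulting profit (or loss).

x = 0 (shut down); profit = -$43

Tabulate TR − TC: x=0: -43; x=1: -53; x=2: -59; x=3: -74; x=4: -93; x=5: -133; x=6: -192.
Profit is highest at x = 0. Equivalently, the lowest AVC in the table is 46/2 ≈ $23 at x = 2, and P = $15 falls below it — price never covers variable cost, so the firm shuts down and loses only its fixed cost.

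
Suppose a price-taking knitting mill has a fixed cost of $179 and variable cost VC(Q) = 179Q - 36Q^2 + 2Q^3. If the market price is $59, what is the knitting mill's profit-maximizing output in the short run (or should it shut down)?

Produce at Q = 10

From TC, MC = TC'(Q) = 179 - 72Q + 6Q^2 and AVC = VC/Q = 179 - 36Q + 2Q^2.
AVC hits its minimum where MC = AVC, at Q = 9, giving min AVC = 179 - 36·9 + 2·9^2 = $17.
Because $59 ≥ $17, revenue can cover variable cost; the firm operates.
P = MC gives 120 - 72Q + 6Q^2 = 0, with roots 2 and 10. Take the larger (rising MC): Q* = 10.
Check: AVC at Q = 10 is $19 ≤ P, so revenue covers variable cost.
Profit = P·Q − TC = 59·10 − 369 = $221.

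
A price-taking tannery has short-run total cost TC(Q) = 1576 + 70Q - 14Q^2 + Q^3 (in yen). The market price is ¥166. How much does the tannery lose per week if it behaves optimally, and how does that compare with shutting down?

AVC = 70 - 14Q + Q^2; min AVC = ¥21 at Q = 7. Since P = ¥166 ≥ min AVC, the firm produces.
MC = 70 - 28Q + 3Q^2. Setting P = MC and taking the root on the rising branch gives Q* = 12.
TR = 166·12 = 1992. TC = 1576 + 552 = 2128. Profit = 1992 − 2128 = -¥136.
That loss of ¥136 beats the ¥1576 the firm would lose by shutting down; producing recovers ¥1440 of fixed cost.

Profit = -¥136 at Q = 12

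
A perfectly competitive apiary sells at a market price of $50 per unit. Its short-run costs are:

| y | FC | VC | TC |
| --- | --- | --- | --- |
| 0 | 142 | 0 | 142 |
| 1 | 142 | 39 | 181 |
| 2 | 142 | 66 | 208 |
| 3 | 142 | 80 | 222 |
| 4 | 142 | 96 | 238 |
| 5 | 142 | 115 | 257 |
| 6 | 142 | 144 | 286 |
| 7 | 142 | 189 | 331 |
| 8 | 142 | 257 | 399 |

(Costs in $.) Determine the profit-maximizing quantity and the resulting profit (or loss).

Profit at each row (π = 50y − TC): y=0: -142; y=1: -131; y=2: -108; y=3: -72; y=4: -38; y=5: -7; y=6: 14; y=7: 19; y=8: 1.
Profit is maximized at y = 7. AVC there is 189/7 = $27 ≤ P, so producing beats shutting down (which would give -$142).

y = 7; profit = $19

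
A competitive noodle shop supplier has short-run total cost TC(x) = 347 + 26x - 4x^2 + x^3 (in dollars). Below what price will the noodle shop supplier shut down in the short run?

$22 per unit

The firm shuts down when price falls below the minimum of average variable cost. AVC = VC/x = 26 - 4x + x^2.
At the minimum of AVC, MC = AVC. MC = 26 - 8x + 3x^2; setting MC = AVC gives 2x^2 - 4x = 0, so x = 2. min AVC = 22.
The firm shuts down for any P below $22.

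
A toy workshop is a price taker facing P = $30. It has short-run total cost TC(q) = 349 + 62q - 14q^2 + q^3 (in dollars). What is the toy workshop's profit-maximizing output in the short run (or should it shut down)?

Variable cost is VC = 62q - 14q^2 + q^3, so AVC = VC/q = 62 - 14q + q^2 and MC = dTC/dq = 62 - 28q + 3q^2.
AVC is minimized where dAVC/dq = -14 + 2q = 0, at q = 7; min AVC = 62 - 14·7 + 7^2 = $13.
Because $30 ≥ $13, revenue can cover variable cost; the firm operates.
Set P = MC: 30 = 62 - 28q + 3q^2 → 32 - 28q + 3q^2 = 0. The roots are q = 4/3 and q = 8; the profit-maximizing output is on the rising part of MC, so q* = 8.
Check: AVC at q = 8 is $14 ≤ P, so revenue covers variable cost.
Profit = P·q − TC = 30·8 − 461 = -$221, a loss, but smaller than the $349 fixed cost the firm would lose by shutting down.

Produce at q = 8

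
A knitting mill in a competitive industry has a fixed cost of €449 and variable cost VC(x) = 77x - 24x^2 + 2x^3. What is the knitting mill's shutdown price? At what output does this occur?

€5 per unit, at x = 6

The firm shuts down when price falls below the minimum of average variable cost. AVC = VC/x = 77 - 24x + 2x^2.
dAVC/dx = -24 + 4x = 0 gives x = 6. min AVC = 77 - 24·6 + 2·6^2 = 5.
The firm shuts down for any P below €5.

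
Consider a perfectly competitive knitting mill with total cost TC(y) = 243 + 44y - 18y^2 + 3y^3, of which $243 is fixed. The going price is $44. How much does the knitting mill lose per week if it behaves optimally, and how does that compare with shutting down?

Profit = -$147 at y = 4

AVC = 44 - 18y + 3y^2; min AVC = $17 at y = 3. Since P = $44 ≥ min AVC, the firm produces.
MC = 44 - 36y + 9y^2. Setting P = MC and taking the root on the rising branch gives y* = 4.
TR = 44·4 = 176. TC = 243 + 80 = 323. Profit = 176 − 323 = -$147.
Shutting down would mean losing the fixed cost of $243, so operating at a loss of $147 is better by $96.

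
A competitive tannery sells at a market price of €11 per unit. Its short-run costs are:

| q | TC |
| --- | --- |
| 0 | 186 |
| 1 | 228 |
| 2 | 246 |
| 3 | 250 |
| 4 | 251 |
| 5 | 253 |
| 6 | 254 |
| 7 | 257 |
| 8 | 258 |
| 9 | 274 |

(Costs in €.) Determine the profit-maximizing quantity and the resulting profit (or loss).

q = 8; profit = -€170

Profit at each row (π = 11q − TC): q=0: -186; q=1: -217; q=2: -224; q=3: -217; q=4: -207; q=5: -198; q=6: -188; q=7: -180; q=8: -170; q=9: -175.
Profit is maximized at q = 8. AVC there is 72/8 = €9 ≤ P, so producing beats shutting down (which would give -€186).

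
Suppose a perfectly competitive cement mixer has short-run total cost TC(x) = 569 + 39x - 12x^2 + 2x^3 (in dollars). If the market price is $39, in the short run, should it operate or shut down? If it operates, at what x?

Produce at x = 4

Variable cost is VC = 39x - 12x^2 + 2x^3, so AVC = VC/x = 39 - 12x + 2x^2 and MC = dTC/dx = 39 - 24x + 6x^2.
AVC hits its minimum where MC = AVC, at x = 3, giving min AVC = 39 - 12·3 + 2·3^2 = $21.
Because $39 ≥ $21, revenue can cover variable cost; the firm operates.
Solving P = MC: -24x + 6x^2 = 0 ⇒ x = 0 or 4. On the upward-sloping branch, x* = 4.
Check: AVC at x = 4 is $23 ≤ P, so revenue covers variable cost.
Profit = P·x − TC = 39·4 − 661 = -$505, a loss, but smaller than the $569 fixed cost the firm would lose by shutting down.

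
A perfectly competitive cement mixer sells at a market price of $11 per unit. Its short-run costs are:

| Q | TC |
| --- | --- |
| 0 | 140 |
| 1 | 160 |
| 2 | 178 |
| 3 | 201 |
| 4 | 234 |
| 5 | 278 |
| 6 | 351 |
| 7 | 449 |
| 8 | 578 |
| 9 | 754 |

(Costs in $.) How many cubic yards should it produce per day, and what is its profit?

Profit at each row (π = 11Q − TC): Q=0: -140; Q=1: -149; Q=2: -156; Q=3: -168; Q=4: -190; Q=5: -223; Q=6: -285; Q=7: -372; Q=8: -490; Q=9: -655.
Profit is highest at Q = 0. Equivalently, the lowest AVC in the table is 38/2 ≈ $19 at Q = 2, and P = $11 falls below it — price never covers variable cost, so the firm shuts down and loses only its fixed cost.

Q = 0 (shut down); profit = -$140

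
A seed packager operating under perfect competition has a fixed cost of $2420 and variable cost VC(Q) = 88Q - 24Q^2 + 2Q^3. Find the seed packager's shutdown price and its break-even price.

Shutdown price = $16; break-even price = $286

AVC = 88 - 24Q + 2Q^2; minimized at Q = 6, giving min AVC = $16. That is the shutdown price.
ATC = 2420/Q + 88 - 24Q + 2Q^2. Setting dATC/dQ = −2420/Q^2 − 24 + 4Q = 0 gives Q = 11 (since 4·11^3 − 24·11^2 = 2420).
min ATC = 2420/11 + 88 − 24·11 + 2·11^2 = $286. That is the break-even price.
For $16 ≤ P < $286 the firm produces at a loss; below $16 it shuts down.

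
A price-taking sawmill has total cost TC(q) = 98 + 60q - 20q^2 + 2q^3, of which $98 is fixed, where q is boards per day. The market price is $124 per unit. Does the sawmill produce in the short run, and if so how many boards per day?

Produce at q = 8

Strip out fixed cost: VC = 60q - 20q^2 + 2q^3. Then AVC = 60 - 20q + 2q^2 and MC = 60 - 40q + 6q^2.
The AVC parabola has its vertex at q = 20/4 = 5, where AVC = 60 - 20·5 + 2·5^2 = $10.
Because $124 ≥ $10, revenue can cover variable cost; the firm operates.
Solving P = MC: -64 - 40q + 6q^2 = 0 ⇒ q = -4/3 or 8. On the upward-sloping branch, q* = 8.
Check: AVC at q = 8 is $28 ≤ P, so revenue covers variable cost.
Profit = P·q − TC = 124·8 − 322 = $670.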